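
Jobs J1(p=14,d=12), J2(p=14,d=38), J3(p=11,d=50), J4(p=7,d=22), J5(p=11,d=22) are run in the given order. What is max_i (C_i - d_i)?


Lateness per job (L = C - d):
  J1: C=14, d=12, L=2
  J2: C=28, d=38, L=-10
  J3: C=39, d=50, L=-11
  J4: C=46, d=22, L=24
  J5: C=57, d=22, L=35
Lmax = max(2, -10, -11, 24, 35)
= 35


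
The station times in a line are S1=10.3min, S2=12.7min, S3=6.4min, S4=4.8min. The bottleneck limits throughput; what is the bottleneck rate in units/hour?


Bottleneck = longest station time
Station times: [10.3, 12.7, 6.4, 4.8]
Max = 12.7 min
Rate = 60 / 12.7
= 4.72 units/hour (bottleneck: 12.7min)


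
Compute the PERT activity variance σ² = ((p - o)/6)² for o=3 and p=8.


σ² = ((p - o) / 6)² = (p - o)² / 36
= (8 - 3)² / 36
= 5² / 36
= 25 / 36
= 0.6944


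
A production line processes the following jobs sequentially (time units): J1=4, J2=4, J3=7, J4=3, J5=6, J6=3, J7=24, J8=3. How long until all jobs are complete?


Sequential makespan: sum all processing times
= 4 + 4 + 7 + 3 + 6 + 3 + 24 + 3
= 54 time units


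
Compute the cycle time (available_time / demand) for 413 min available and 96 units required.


Cycle time = available time / demand
= 413 / 96
= 4.30 min/unit


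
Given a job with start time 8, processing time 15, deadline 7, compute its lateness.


Completion = 8 + 15 = 23
Lateness = C - d = 23 - 7
= 16


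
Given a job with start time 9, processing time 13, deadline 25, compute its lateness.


Completion = 9 + 13 = 22
Lateness = C - d = 22 - 25
= -3


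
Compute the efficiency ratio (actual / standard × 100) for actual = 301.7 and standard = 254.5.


Efficiency = (actual / standard) × 100
= (301.7 / 254.5) × 100
= 118.5%


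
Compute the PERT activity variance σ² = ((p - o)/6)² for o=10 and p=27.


σ² = ((p - o) / 6)² = (p - o)² / 36
= (27 - 10)² / 36
= 17² / 36
= 289 / 36
= 8.0278


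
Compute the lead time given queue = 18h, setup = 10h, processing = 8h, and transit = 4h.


Lead time = queue + setup + processing + transit
= 18 + 10 + 8 + 4
= 40 hours


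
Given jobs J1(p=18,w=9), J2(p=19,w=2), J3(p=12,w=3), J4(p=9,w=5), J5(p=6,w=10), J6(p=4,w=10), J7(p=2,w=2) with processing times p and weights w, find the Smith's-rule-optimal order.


WSPT (Smith's rule): sort by p/w ascending
  J6: p/w = 4/10 = 0.400
  J5: p/w = 6/10 = 0.600
  J7: p/w = 2/2 = 1.000
  J4: p/w = 9/5 = 1.800
  J1: p/w = 18/9 = 2.000
  J3: p/w = 12/3 = 4.000
  J2: p/w = 19/2 = 9.500
Order: J6 → J5 → J7 → J4 → J1 → J3 → J2


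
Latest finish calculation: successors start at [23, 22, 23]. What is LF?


LF = min of all successor start times
Successors start at: [23, 22, 23]
LF = min(23, 22, 23)
= 22


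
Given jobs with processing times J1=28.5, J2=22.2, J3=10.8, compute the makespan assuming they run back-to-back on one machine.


Sequential makespan: sum all processing times
= 28.5 + 22.2 + 10.8
= 61.5 time units


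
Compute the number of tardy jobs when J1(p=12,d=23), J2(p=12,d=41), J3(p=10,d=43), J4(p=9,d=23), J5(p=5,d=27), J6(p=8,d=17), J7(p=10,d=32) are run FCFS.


Completion vs due date:
  J1: C=12, d=23 → on time
  J2: C=24, d=41 → on time
  J3: C=34, d=43 → on time
  J4: C=43, d=23 → TARDY
  J5: C=48, d=27 → TARDY
  J6: C=56, d=17 → TARDY
  J7: C=66, d=32 → TARDY
Tardy jobs: J4, J5, J6, J7
Count = 4


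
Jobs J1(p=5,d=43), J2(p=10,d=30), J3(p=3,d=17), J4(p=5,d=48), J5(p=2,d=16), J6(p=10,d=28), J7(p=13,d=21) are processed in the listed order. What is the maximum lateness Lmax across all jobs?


Lateness per job (L = C - d):
  J1: C=5, d=43, L=-38
  J2: C=15, d=30, L=-15
  J3: C=18, d=17, L=1
  J4: C=23, d=48, L=-25
  J5: C=25, d=16, L=9
  J6: C=35, d=28, L=7
  J7: C=48, d=21, L=27
Lmax = max(-38, -15, 1, -25, 9, 7, 27)
= 27


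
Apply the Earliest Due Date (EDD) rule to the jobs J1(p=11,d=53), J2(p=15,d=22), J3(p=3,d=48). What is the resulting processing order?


EDD: sort by earliest due date
  J2: d=22, p=15
  J3: d=48, p=3
  J1: d=53, p=11
Order: J2 → J3 → J1


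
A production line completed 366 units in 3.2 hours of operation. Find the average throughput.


Throughput = units / time
= 366 / 3.2
= 114.4 units/hour


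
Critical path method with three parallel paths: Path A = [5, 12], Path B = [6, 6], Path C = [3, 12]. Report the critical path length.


Path A: 5 + 12 = 17
Path B: 6 + 6 = 12
Path C: 3 + 12 = 15
Critical path = longest = max(17, 12, 15)
= 17 (Path A)


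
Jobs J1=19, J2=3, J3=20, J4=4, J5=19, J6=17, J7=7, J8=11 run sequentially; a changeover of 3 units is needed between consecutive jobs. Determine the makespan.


Makespan = Σ processing + (n-1) × setup
= (19 + 3 + 20 + 4 + 19 + 17 + 7 + 11) + (8-1)×3
= 100 + 21
= 121 time units


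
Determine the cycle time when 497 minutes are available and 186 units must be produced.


Cycle time = available time / demand
= 497 / 186
= 2.67 min/unit


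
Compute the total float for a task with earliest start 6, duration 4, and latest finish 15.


EF = ES + duration = 6 + 4 = 10
LS = LF - duration = 15 - 4 = 11
Total Float = LF - EF = 15 - 10
(or LS - ES = 11 - 6)
= 5


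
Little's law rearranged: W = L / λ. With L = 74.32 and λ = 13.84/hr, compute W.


Little's law: L = λW → W = L / λ
= 74.32 / 13.84
= 5.37 hours


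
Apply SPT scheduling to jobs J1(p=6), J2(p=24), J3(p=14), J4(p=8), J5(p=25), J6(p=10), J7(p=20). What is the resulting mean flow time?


SPT order: J1 → J4 → J6 → J3 → J7 → J2 → J5
Completion times:
  J1: C=6
  J4: C=14
  J6: C=24
  J3: C=38
  J7: C=58
  J2: C=82
  J5: C=107
Sum = 329, n = 7
Mean flow = 329/7
= 47.00


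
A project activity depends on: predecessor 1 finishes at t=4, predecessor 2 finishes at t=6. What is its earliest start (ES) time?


ES = max of all predecessor completion times
Predecessors: [4, 6]
ES = max(4, 6)
= 6


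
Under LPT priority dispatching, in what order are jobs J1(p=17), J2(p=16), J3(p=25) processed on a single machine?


LPT: sort by longest processing time first
  J3: p=25
  J1: p=17
  J2: p=16
Order: J3 → J1 → J2


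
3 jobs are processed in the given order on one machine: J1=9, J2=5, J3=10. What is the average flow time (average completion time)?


Completion times:
  J1: completes at 9
  J2: completes at 14
  J3: completes at 24
Sum = 47
Average = 47/3
= 15.67


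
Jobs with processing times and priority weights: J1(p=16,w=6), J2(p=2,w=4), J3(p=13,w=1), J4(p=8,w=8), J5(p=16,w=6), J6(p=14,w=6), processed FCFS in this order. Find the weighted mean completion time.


Completion times:
  J1: C=16, w×C=6×16=96
  J2: C=18, w×C=4×18=72
  J3: C=31, w×C=1×31=31
  J4: C=39, w×C=8×39=312
  J5: C=55, w×C=6×55=330
  J6: C=69, w×C=6×69=414
Sum w×C = 1255
Sum w = 31
Weighted avg = 1255/31
= 40.48


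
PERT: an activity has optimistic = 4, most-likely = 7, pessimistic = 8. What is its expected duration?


te = (o + 4m + p) / 6
= (4 + 4×7 + 8) / 6
= (4 + 28 + 8) / 6
= 40 / 6
= 6.67


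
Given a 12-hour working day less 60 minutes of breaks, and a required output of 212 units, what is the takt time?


Available = 12×60 - 60 = 660 min
Takt time = 660 / 212
= 3.11 min/unit


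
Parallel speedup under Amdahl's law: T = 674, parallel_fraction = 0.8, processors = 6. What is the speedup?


Amdahl's law: T_p = T × ((1-p) + p/N)
= 674 × ((1-0.8) + 0.8/6)
= 674 × (0.20 + 0.1333)
= 674 × 0.3333
= 224.67
Speedup = 674/224.67
= 3.00×


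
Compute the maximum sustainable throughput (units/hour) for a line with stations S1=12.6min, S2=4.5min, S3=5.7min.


Bottleneck = longest station time
Station times: [12.6, 4.5, 5.7]
Max = 12.6 min
Rate = 60 / 12.6
= 4.76 units/hour (bottleneck: 12.6min)


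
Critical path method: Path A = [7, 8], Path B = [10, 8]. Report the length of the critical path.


Path A: 7 + 8 = 15
Path B: 10 + 8 = 18
Critical path = longest = max(15, 18)
= 18 (Path B)


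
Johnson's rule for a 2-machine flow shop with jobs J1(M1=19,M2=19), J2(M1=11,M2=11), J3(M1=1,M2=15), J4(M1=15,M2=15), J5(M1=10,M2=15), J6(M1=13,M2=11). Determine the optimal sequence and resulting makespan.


Johnson's rule:
Group 1 (M1≤M2, sort by M1): ['J3', 'J5', 'J2', 'J4', 'J1']
Group 2 (M1>M2, sort desc M2): ['J6']
Sequence: J3 → J5 → J2 → J4 → J1 → J6
Makespan calculation:
  J3: M1 done=1, M2 done=16
  J5: M1 done=11, M2 done=31
  J2: M1 done=22, M2 done=42
  J4: M1 done=37, M2 done=57
  J1: M1 done=56, M2 done=76
  J6: M1 done=69, M2 done=87
= Sequence: J3 → J5 → J2 → J4 → J1 → J6, Makespan: 87


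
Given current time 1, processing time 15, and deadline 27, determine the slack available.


Slack = due - current_time - processing
= 27 - 1 - 15
= 11


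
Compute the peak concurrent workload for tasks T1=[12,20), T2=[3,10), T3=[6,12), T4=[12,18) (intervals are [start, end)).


Check each time point for overlaps:
  t=6: 2 tasks active (T2, T3)
Max concurrent = 2


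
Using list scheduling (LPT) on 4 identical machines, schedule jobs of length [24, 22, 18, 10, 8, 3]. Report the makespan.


Jobs (LPT sorted): [24, 22, 18, 10, 8, 3]
Machines: 4
  J=24 → Machine 1 (load: 0+24=24)
  J=22 → Machine 2 (load: 0+22=22)
  J=18 → Machine 3 (load: 0+18=18)
  J=10 → Machine 4 (load: 0+10=10)
  J=8 → Machine 4 (load: 10+8=18)
  J=3 → Machine 3 (load: 18+3=21)
Machine loads: [24, 22, 21, 18]
Makespan = max = 24 time units


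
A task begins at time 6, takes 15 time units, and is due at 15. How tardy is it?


Completion = start + processing = 6 + 15 = 21
Tardiness = max(0, C - d) = max(0, 21 - 15)
= max(0, 6)
= 6


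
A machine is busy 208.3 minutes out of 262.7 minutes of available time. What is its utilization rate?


Utilization = busy / total × 100
= 208.3 / 262.7 × 100
= 79.3%


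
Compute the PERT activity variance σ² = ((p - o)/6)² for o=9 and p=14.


σ² = ((p - o) / 6)² = (p - o)² / 36
= (14 - 9)² / 36
= 5² / 36
= 25 / 36
= 0.6944


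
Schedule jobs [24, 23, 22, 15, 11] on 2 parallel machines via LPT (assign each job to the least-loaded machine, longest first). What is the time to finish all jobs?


Jobs (LPT sorted): [24, 23, 22, 15, 11]
Machines: 2
  J=24 → Machine 1 (load: 0+24=24)
  J=23 → Machine 2 (load: 0+23=23)
  J=22 → Machine 2 (load: 23+22=45)
  J=15 → Machine 1 (load: 24+15=39)
  J=11 → Machine 1 (load: 39+11=50)
Machine loads: [50, 45]
Makespan = max = 50 time units


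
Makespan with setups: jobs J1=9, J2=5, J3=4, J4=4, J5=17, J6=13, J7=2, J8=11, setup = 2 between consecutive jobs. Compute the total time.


Makespan = Σ processing + (n-1) × setup
= (9 + 5 + 4 + 4 + 17 + 13 + 2 + 11) + (8-1)×2
= 65 + 14
= 79 time units


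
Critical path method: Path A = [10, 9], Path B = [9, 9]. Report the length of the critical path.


Path A: 10 + 9 = 19
Path B: 9 + 9 = 18
Critical path = longest = max(19, 18)
= 19 (Path A)


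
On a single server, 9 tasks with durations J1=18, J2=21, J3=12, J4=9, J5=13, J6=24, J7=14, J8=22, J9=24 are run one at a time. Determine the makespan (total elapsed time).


Sequential makespan: sum all processing times
= 18 + 21 + 12 + 9 + 13 + 24 + 14 + 22 + 24
= 157 time units


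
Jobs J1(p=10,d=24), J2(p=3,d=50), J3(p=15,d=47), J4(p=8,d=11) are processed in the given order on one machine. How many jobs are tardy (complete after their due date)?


Completion vs due date:
  J1: C=10, d=24 → on time
  J2: C=13, d=50 → on time
  J3: C=28, d=47 → on time
  J4: C=36, d=11 → TARDY
Tardy jobs: J4
Count = 1


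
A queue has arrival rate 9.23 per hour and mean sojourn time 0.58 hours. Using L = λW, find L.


Little's law: L = λ × W
= 9.23 × 0.58
= 5.35


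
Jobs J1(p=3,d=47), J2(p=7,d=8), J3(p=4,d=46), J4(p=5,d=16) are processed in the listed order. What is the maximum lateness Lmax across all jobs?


Lateness per job (L = C - d):
  J1: C=3, d=47, L=-44
  J2: C=10, d=8, L=2
  J3: C=14, d=46, L=-32
  J4: C=19, d=16, L=3
Lmax = max(-44, 2, -32, 3)
= 3


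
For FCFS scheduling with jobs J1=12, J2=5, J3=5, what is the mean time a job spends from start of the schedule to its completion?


Completion times:
  J1: completes at 12
  J2: completes at 17
  J3: completes at 22
Sum = 51
Average = 51/3
= 17.00


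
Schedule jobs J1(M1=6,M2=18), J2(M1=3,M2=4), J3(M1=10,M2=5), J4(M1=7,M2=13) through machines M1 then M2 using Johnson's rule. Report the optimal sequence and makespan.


Johnson's rule:
Group 1 (M1≤M2, sort by M1): ['J2', 'J1', 'J4']
Group 2 (M1>M2, sort desc M2): ['J3']
Sequence: J2 → J1 → J4 → J3
Makespan calculation:
  J2: M1 done=3, M2 done=7
  J1: M1 done=9, M2 done=27
  J4: M1 done=16, M2 done=40
  J3: M1 done=26, M2 done=45
= Sequence: J2 → J1 → J4 → J3, Makespan: 45


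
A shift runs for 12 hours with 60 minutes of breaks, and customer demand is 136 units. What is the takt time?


Available = 12×60 - 60 = 660 min
Takt time = 660 / 136
= 4.85 min/unit


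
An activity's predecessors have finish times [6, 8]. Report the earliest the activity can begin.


ES = max of all predecessor completion times
Predecessors: [6, 8]
ES = max(6, 8)
= 8


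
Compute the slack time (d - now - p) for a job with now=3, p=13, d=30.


Slack = due - current_time - processing
= 30 - 3 - 13
= 14


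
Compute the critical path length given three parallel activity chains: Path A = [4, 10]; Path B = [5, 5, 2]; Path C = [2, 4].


Path A: 4 + 10 = 14
Path B: 5 + 5 + 2 = 12
Path C: 2 + 4 = 6
Critical path = longest = max(14, 12, 6)
= 14 (Path A)


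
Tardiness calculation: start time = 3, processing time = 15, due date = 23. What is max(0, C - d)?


Completion = start + processing = 3 + 15 = 18
Tardiness = max(0, C - d) = max(0, 18 - 23)
= max(0, -5)
= 0


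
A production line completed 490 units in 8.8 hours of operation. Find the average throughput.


Throughput = units / time
= 490 / 8.8
= 55.7 units/hour


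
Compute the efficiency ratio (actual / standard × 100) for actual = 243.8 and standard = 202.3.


Efficiency = (actual / standard) × 100
= (243.8 / 202.3) × 100
= 120.5%


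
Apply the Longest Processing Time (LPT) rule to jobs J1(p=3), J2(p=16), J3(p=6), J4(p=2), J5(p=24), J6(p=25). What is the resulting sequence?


LPT: sort by longest processing time first
  J6: p=25
  J5: p=24
  J2: p=16
  J3: p=6
  J1: p=3
  J4: p=2
Order: J6 → J5 → J2 → J3 → J1 → J4


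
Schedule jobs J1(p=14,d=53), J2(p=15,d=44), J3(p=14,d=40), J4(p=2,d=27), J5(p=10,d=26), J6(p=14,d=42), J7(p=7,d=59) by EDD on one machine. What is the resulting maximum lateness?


EDD order: J5 → J4 → J3 → J6 → J2 → J1 → J7
Completion and lateness:
  J5: C=10, d=26, L=10-26=-16
  J4: C=12, d=27, L=12-27=-15
  J3: C=26, d=40, L=26-40=-14
  J6: C=40, d=42, L=40-42=-2
  J2: C=55, d=44, L=55-44=11
  J1: C=69, d=53, L=69-53=16
  J7: C=76, d=59, L=76-59=17
Lmax = max(-16, -15, -14, -2, 11, 16, 17)
= 17


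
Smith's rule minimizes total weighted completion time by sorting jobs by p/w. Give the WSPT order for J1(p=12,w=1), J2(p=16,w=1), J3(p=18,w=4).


WSPT (Smith's rule): sort by p/w ascending
  J3: p/w = 18/4 = 4.500
  J1: p/w = 12/1 = 12.000
  J2: p/w = 16/1 = 16.000
Order: J3 → J1 → J2


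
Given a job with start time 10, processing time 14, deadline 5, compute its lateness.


Completion = 10 + 14 = 24
Lateness = C - d = 24 - 5
= 19


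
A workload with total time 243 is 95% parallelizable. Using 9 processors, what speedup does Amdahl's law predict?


Amdahl's law: T_p = T × ((1-p) + p/N)
= 243 × ((1-0.95) + 0.95/9)
= 243 × (0.05 + 0.1056)
= 243 × 0.1556
= 37.80
Speedup = 243/37.80
= 6.43×


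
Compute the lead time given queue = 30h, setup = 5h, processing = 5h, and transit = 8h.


Lead time = queue + setup + processing + transit
= 30 + 5 + 5 + 8
= 48 hours


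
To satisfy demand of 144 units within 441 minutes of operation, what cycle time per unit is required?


Cycle time = available time / demand
= 441 / 144
= 3.06 min/unit


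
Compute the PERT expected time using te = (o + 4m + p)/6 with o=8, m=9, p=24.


te = (o + 4m + p) / 6
= (8 + 4×9 + 24) / 6
= (8 + 36 + 24) / 6
= 68 / 6
= 11.33


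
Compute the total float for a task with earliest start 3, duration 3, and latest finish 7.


EF = ES + duration = 3 + 3 = 6
LS = LF - duration = 7 - 3 = 4
Total Float = LF - EF = 7 - 6
(or LS - ES = 4 - 3)
= 1


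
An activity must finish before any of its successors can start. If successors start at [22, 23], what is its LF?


LF = min of all successor start times
Successors start at: [22, 23]
LF = min(22, 23)
= 22


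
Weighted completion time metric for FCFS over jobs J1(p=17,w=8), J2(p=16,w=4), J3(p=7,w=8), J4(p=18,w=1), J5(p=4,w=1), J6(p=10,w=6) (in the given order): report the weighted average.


Completion times:
  J1: C=17, w×C=8×17=136
  J2: C=33, w×C=4×33=132
  J3: C=40, w×C=8×40=320
  J4: C=58, w×C=1×58=58
  J5: C=62, w×C=1×62=62
  J6: C=72, w×C=6×72=432
Sum w×C = 1140
Sum w = 28
Weighted avg = 1140/28
= 40.71


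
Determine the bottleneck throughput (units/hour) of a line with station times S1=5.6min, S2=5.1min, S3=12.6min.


Bottleneck = longest station time
Station times: [5.6, 5.1, 12.6]
Max = 12.6 min
Rate = 60 / 12.6
= 4.76 units/hour (bottleneck: 12.6min)


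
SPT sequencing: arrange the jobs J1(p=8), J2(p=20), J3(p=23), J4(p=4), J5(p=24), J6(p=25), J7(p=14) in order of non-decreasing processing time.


SPT: sort by shortest processing time
  J4: p=4
  J1: p=8
  J7: p=14
  J2: p=20
  J3: p=23
  J5: p=24
  J6: p=25
Order: J4 → J1 → J7 → J2 → J3 → J5 → J6


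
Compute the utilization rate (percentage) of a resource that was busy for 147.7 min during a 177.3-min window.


Utilization = busy / total × 100
= 147.7 / 177.3 × 100
= 83.3%


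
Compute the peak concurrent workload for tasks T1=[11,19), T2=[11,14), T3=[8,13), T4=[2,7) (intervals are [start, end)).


Check each time point for overlaps:
  t=11: 3 tasks active (T1, T2, T3)
Max concurrent = 3


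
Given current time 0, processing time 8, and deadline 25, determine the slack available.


Slack = due - current_time - processing
= 25 - 0 - 8
= 17


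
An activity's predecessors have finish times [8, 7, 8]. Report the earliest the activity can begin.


ES = max of all predecessor completion times
Predecessors: [8, 7, 8]
ES = max(8, 7, 8)
= 8


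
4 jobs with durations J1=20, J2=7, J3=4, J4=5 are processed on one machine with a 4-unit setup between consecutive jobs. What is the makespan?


Makespan = Σ processing + (n-1) × setup
= (20 + 7 + 4 + 5) + (4-1)×4
= 36 + 12
= 48 time units


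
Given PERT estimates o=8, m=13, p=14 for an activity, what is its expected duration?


te = (o + 4m + p) / 6
= (8 + 4×13 + 14) / 6
= (8 + 52 + 14) / 6
= 74 / 6
= 12.33


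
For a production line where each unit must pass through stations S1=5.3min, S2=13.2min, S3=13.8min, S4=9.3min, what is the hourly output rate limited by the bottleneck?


Bottleneck = longest station time
Station times: [5.3, 13.2, 13.8, 9.3]
Max = 13.8 min
Rate = 60 / 13.8
= 4.35 units/hour (bottleneck: 13.8min)


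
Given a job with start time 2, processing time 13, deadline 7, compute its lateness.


Completion = 2 + 13 = 15
Lateness = C - d = 15 - 7
= 8


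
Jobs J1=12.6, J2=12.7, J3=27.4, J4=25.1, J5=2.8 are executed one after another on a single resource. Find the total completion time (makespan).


Sequential makespan: sum all processing times
= 12.6 + 12.7 + 27.4 + 25.1 + 2.8
= 80.6 time units


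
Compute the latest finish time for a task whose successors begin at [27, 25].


LF = min of all successor start times
Successors start at: [27, 25]
LF = min(27, 25)
= 25


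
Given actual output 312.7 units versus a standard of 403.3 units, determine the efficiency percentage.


Efficiency = (actual / standard) × 100
= (312.7 / 403.3) × 100
= 77.5%


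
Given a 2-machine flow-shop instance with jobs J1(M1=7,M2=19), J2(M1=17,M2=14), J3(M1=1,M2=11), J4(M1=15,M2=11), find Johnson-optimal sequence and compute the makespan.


Johnson's rule:
Group 1 (M1≤M2, sort by M1): ['J3', 'J1']
Group 2 (M1>M2, sort desc M2): ['J2', 'J4']
Sequence: J3 → J1 → J2 → J4
Makespan calculation:
  J3: M1 done=1, M2 done=12
  J1: M1 done=8, M2 done=31
  J2: M1 done=25, M2 done=45
  J4: M1 done=40, M2 done=56
= Sequence: J3 → J1 → J2 → J4, Makespan: 56


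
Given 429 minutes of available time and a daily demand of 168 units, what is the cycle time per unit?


Cycle time = available time / demand
= 429 / 168
= 2.55 min/unit


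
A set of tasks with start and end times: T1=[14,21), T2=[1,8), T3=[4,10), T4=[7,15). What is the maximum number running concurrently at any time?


Check each time point for overlaps:
  t=7: 3 tasks active (T2, T3, T4)
Max concurrent = 3


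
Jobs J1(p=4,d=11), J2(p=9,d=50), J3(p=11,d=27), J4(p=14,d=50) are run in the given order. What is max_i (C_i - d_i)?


Lateness per job (L = C - d):
  J1: C=4, d=11, L=-7
  J2: C=13, d=50, L=-37
  J3: C=24, d=27, L=-3
  J4: C=38, d=50, L=-12
Lmax = max(-7, -37, -3, -12)
= -3


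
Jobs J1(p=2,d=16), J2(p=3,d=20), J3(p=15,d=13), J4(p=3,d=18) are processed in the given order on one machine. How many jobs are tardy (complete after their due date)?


Completion vs due date:
  J1: C=2, d=16 → on time
  J2: C=5, d=20 → on time
  J3: C=20, d=13 → TARDY
  J4: C=23, d=18 → TARDY
Tardy jobs: J3, J4
Count = 2


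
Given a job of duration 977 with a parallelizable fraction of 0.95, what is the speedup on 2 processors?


Amdahl's law: T_p = T × ((1-p) + p/N)
= 977 × ((1-0.95) + 0.95/2)
= 977 × (0.05 + 0.4750)
= 977 × 0.5250
= 512.93
Speedup = 977/512.93
= 1.90×


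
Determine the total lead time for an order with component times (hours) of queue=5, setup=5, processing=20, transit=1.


Lead time = queue + setup + processing + transit
= 5 + 5 + 20 + 1
= 31 hours


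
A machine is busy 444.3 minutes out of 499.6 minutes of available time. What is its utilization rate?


Utilization = busy / total × 100
= 444.3 / 499.6 × 100
= 88.9%


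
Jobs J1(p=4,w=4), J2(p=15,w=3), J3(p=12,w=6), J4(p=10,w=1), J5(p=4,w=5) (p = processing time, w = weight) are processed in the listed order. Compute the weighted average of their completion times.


Completion times:
  J1: C=4, w×C=4×4=16
  J2: C=19, w×C=3×19=57
  J3: C=31, w×C=6×31=186
  J4: C=41, w×C=1×41=41
  J5: C=45, w×C=5×45=225
Sum w×C = 525
Sum w = 19
Weighted avg = 525/19
= 27.63


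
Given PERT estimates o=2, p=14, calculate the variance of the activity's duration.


σ² = ((p - o) / 6)² = (p - o)² / 36
= (14 - 2)² / 36
= 12² / 36
= 144 / 36
= 4.0000


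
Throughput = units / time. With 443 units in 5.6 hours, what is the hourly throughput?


Throughput = units / time
= 443 / 5.6
= 79.1 units/hour


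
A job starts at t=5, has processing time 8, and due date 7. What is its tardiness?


Completion = start + processing = 5 + 8 = 13
Tardiness = max(0, C - d) = max(0, 13 - 7)
= max(0, 6)
= 6


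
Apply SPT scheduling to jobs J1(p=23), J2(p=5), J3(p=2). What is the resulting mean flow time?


SPT order: J3 → J2 → J1
Completion times:
  J3: C=2
  J2: C=7
  J1: C=30
Sum = 39, n = 3
Mean flow = 39/3
= 13.00


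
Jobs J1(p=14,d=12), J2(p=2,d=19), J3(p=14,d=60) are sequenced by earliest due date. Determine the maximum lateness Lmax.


EDD order: J1 → J2 → J3
Completion and lateness:
  J1: C=14, d=12, L=14-12=2
  J2: C=16, d=19, L=16-19=-3
  J3: C=30, d=60, L=30-60=-30
Lmax = max(2, -3, -30)
= 2


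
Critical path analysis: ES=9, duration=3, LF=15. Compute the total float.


EF = ES + duration = 9 + 3 = 12
LS = LF - duration = 15 - 3 = 12
Total Float = LF - EF = 15 - 12
(or LS - ES = 12 - 9)
= 3


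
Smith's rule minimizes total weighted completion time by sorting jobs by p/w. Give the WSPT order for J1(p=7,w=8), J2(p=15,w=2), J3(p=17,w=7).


WSPT (Smith's rule): sort by p/w ascending
  J1: p/w = 7/8 = 0.875
  J3: p/w = 17/7 = 2.429
  J2: p/w = 15/2 = 7.500
Order: J1 → J3 → J2


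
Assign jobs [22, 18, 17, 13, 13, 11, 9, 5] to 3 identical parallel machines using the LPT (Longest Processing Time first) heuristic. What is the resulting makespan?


Jobs (LPT sorted): [22, 18, 17, 13, 13, 11, 9, 5]
Machines: 3
  J=22 → Machine 1 (load: 0+22=22)
  J=18 → Machine 2 (load: 0+18=18)
  J=17 → Machine 3 (load: 0+17=17)
  J=13 → Machine 3 (load: 17+13=30)
  J=13 → Machine 2 (load: 18+13=31)
  J=11 → Machine 1 (load: 22+11=33)
  J=9 → Machine 3 (load: 30+9=39)
  J=5 → Machine 2 (load: 31+5=36)
Machine loads: [33, 36, 39]
Makespan = max = 39 time units


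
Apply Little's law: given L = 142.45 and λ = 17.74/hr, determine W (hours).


Little's law: L = λW → W = L / λ
= 142.45 / 17.74
= 8.03 hours


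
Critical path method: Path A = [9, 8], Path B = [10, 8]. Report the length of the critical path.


Path A: 9 + 8 = 17
Path B: 10 + 8 = 18
Critical path = longest = max(17, 18)
= 18 (Path B)


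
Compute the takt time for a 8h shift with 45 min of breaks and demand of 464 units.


Available = 8×60 - 45 = 435 min
Takt time = 435 / 464
= 0.94 min/unit


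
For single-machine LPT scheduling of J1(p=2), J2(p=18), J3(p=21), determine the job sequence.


LPT: sort by longest processing time first
  J3: p=21
  J2: p=18
  J1: p=2
Order: J3 → J2 → J1


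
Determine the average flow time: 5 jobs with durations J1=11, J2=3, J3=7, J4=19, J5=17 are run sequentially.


Completion times:
  J1: completes at 11
  J2: completes at 14
  J3: completes at 21
  J4: completes at 40
  J5: completes at 57
Sum = 143
Average = 143/5
= 28.60


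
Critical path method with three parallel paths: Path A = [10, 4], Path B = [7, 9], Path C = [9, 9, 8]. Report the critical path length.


Path A: 10 + 4 = 14
Path B: 7 + 9 = 16
Path C: 9 + 9 + 8 = 26
Critical path = longest = max(14, 16, 26)
= 26 (Path C)


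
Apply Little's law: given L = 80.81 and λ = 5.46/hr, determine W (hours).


Little's law: L = λW → W = L / λ
= 80.81 / 5.46
= 14.80 hours


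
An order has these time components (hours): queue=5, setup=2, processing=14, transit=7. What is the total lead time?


Lead time = queue + setup + processing + transit
= 5 + 2 + 14 + 7
= 28 hours


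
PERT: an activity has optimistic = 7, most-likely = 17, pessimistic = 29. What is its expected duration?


te = (o + 4m + p) / 6
= (7 + 4×17 + 29) / 6
= (7 + 68 + 29) / 6
= 104 / 6
= 17.33


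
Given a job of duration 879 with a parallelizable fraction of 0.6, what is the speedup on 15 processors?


Amdahl's law: T_p = T × ((1-p) + p/N)
= 879 × ((1-0.6) + 0.6/15)
= 879 × (0.40 + 0.0400)
= 879 × 0.4400
= 386.76
Speedup = 879/386.76
= 2.27×


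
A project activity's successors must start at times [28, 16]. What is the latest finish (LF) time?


LF = min of all successor start times
Successors start at: [28, 16]
LF = min(28, 16)
= 16


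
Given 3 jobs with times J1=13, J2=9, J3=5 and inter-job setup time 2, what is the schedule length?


Makespan = Σ processing + (n-1) × setup
= (13 + 9 + 5) + (3-1)×2
= 27 + 4
= 31 time units


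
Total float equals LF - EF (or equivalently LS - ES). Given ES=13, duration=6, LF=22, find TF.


EF = ES + duration = 13 + 6 = 19
LS = LF - duration = 22 - 6 = 16
Total Float = LF - EF = 22 - 19
(or LS - ES = 16 - 13)
= 3


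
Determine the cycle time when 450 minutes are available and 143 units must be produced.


Cycle time = available time / demand
= 450 / 143
= 3.15 min/unit


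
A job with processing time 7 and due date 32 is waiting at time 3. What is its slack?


Slack = due - current_time - processing
= 32 - 3 - 7
= 22


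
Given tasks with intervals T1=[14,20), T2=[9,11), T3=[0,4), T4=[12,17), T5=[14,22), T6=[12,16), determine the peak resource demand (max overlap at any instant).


Check each time point for overlaps:
  t=14: 4 tasks active (T1, T4, T5, T6)
Max concurrent = 4


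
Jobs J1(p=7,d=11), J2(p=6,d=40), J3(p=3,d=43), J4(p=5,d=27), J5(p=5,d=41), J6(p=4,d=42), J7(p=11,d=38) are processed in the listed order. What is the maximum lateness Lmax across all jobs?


Lateness per job (L = C - d):
  J1: C=7, d=11, L=-4
  J2: C=13, d=40, L=-27
  J3: C=16, d=43, L=-27
  J4: C=21, d=27, L=-6
  J5: C=26, d=41, L=-15
  J6: C=30, d=42, L=-12
  J7: C=41, d=38, L=3
Lmax = max(-4, -27, -27, -6, -15, -12, 3)
= 3


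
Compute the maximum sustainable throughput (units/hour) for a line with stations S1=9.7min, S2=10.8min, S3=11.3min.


Bottleneck = longest station time
Station times: [9.7, 10.8, 11.3]
Max = 11.3 min
Rate = 60 / 11.3
= 5.31 units/hour (bottleneck: 11.3min)


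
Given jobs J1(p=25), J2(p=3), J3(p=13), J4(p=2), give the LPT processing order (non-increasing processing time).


LPT: sort by longest processing time first
  J1: p=25
  J3: p=13
  J2: p=3
  J4: p=2
Order: J1 → J3 → J2 → J4


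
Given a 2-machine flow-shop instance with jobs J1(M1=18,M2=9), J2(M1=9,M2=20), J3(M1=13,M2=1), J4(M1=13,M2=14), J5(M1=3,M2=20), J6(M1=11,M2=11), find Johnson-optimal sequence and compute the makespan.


Johnson's rule:
Group 1 (M1≤M2, sort by M1): ['J5', 'J2', 'J6', 'J4']
Group 2 (M1>M2, sort desc M2): ['J1', 'J3']
Sequence: J5 → J2 → J6 → J4 → J1 → J3
Makespan calculation:
  J5: M1 done=3, M2 done=23
  J2: M1 done=12, M2 done=43
  J6: M1 done=23, M2 done=54
  J4: M1 done=36, M2 done=68
  J1: M1 done=54, M2 done=77
  J3: M1 done=67, M2 done=78
= Sequence: J5 → J2 → J6 → J4 → J1 → J3, Makespan: 78


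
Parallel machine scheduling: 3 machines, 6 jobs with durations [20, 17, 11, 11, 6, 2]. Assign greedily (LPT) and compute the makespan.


Jobs (LPT sorted): [20, 17, 11, 11, 6, 2]
Machines: 3
  J=20 → Machine 1 (load: 0+20=20)
  J=17 → Machine 2 (load: 0+17=17)
  J=11 → Machine 3 (load: 0+11=11)
  J=11 → Machine 3 (load: 11+11=22)
  J=6 → Machine 2 (load: 17+6=23)
  J=2 → Machine 1 (load: 20+2=22)
Machine loads: [22, 23, 22]
Makespan = max = 23 time units


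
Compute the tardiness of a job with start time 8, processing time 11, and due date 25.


Completion = start + processing = 8 + 11 = 19
Tardiness = max(0, C - d) = max(0, 19 - 25)
= max(0, -6)
= 0


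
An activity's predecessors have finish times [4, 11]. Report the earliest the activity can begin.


ES = max of all predecessor completion times
Predecessors: [4, 11]
ES = max(4, 11)
= 11


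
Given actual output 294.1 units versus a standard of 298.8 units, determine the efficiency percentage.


Efficiency = (actual / standard) × 100
= (294.1 / 298.8) × 100
= 98.4%


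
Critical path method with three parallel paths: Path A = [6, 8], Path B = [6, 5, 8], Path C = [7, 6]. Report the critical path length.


Path A: 6 + 8 = 14
Path B: 6 + 5 + 8 = 19
Path C: 7 + 6 = 13
Critical path = longest = max(14, 19, 13)
= 19 (Path B)


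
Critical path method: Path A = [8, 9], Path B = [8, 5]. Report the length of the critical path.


Path A: 8 + 9 = 17
Path B: 8 + 5 = 13
Critical path = longest = max(17, 13)
= 17 (Path A)


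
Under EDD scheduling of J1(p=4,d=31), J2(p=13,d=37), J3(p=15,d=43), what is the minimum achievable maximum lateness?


EDD order: J1 → J2 → J3
Completion and lateness:
  J1: C=4, d=31, L=4-31=-27
  J2: C=17, d=37, L=17-37=-20
  J3: C=32, d=43, L=32-43=-11
Lmax = max(-27, -20, -11)
= -11


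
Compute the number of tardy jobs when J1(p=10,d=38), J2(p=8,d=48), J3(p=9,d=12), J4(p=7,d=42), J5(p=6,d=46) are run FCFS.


Completion vs due date:
  J1: C=10, d=38 → on time
  J2: C=18, d=48 → on time
  J3: C=27, d=12 → TARDY
  J4: C=34, d=42 → on time
  J5: C=40, d=46 → on time
Tardy jobs: J3
Count = 1


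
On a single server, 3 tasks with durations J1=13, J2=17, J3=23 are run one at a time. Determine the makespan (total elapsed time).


Sequential makespan: sum all processing times
= 13 + 17 + 23
= 53 time units


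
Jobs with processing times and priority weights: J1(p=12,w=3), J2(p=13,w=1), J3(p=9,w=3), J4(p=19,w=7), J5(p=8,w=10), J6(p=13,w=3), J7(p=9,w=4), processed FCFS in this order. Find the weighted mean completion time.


Completion times:
  J1: C=12, w×C=3×12=36
  J2: C=25, w×C=1×25=25
  J3: C=34, w×C=3×34=102
  J4: C=53, w×C=7×53=371
  J5: C=61, w×C=10×61=610
  J6: C=74, w×C=3×74=222
  J7: C=83, w×C=4×83=332
Sum w×C = 1698
Sum w = 31
Weighted avg = 1698/31
= 54.77


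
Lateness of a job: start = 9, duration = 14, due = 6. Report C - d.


Completion = 9 + 14 = 23
Lateness = C - d = 23 - 6
= 17


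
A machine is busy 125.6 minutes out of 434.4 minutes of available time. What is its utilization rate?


Utilization = busy / total × 100
= 125.6 / 434.4 × 100
= 28.9%


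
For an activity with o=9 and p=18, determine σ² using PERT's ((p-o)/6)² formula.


σ² = ((p - o) / 6)² = (p - o)² / 36
= (18 - 9)² / 36
= 9² / 36
= 81 / 36
= 2.2500


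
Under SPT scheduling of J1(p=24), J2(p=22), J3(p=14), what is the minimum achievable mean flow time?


SPT order: J3 → J2 → J1
Completion times:
  J3: C=14
  J2: C=36
  J1: C=60
Sum = 110, n = 3
Mean flow = 110/3
= 36.67


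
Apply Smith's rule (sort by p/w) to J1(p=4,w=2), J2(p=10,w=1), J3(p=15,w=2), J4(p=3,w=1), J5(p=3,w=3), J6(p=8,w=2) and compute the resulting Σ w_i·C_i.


WSPT order (by p/w): J5 → J1 → J4 → J6 → J3 → J2
  J5: C=3, w·C=3×3=9
  J1: C=7, w·C=2×7=14
  J4: C=10, w·C=1×10=10
  J6: C=18, w·C=2×18=36
  J3: C=33, w·C=2×33=66
  J2: C=43, w·C=1×43=43
Σ w·C = 178
= 178


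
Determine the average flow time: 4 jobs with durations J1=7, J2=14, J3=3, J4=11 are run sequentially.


Completion times:
  J1: completes at 7
  J2: completes at 21
  J3: completes at 24
  J4: completes at 35
Sum = 87
Average = 87/4
= 21.75


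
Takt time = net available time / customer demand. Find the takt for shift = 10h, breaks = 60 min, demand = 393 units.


Available = 10×60 - 60 = 540 min
Takt time = 540 / 393
= 1.37 min/unit


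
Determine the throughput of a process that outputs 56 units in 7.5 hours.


Throughput = units / time
= 56 / 7.5
= 7.5 units/hour


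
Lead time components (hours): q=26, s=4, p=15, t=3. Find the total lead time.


Lead time = queue + setup + processing + transit
= 26 + 4 + 15 + 3
= 48 hours


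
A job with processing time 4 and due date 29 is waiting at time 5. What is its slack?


Slack = due - current_time - processing
= 29 - 5 - 4
= 20


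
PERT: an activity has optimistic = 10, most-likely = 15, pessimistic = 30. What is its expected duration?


te = (o + 4m + p) / 6
= (10 + 4×15 + 30) / 6
= (10 + 60 + 30) / 6
= 100 / 6
= 16.67


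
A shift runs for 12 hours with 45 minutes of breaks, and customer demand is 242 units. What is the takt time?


Available = 12×60 - 45 = 675 min
Takt time = 675 / 242
= 2.79 min/unit


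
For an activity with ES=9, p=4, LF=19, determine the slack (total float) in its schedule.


EF = ES + duration = 9 + 4 = 13
LS = LF - duration = 19 - 4 = 15
Total Float = LF - EF = 19 - 13
(or LS - ES = 15 - 9)
= 6


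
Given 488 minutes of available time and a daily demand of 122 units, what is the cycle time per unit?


Cycle time = available time / demand
= 488 / 122
= 4.00 min/unit


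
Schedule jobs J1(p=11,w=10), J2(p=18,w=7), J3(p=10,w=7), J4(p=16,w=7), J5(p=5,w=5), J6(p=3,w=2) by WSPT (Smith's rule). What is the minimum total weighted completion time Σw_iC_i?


WSPT order (by p/w): J5 → J1 → J3 → J6 → J4 → J2
  J5: C=5, w·C=5×5=25
  J1: C=16, w·C=10×16=160
  J3: C=26, w·C=7×26=182
  J6: C=29, w·C=2×29=58
  J4: C=45, w·C=7×45=315
  J2: C=63, w·C=7×63=441
Σ w·C = 1181
= 1181


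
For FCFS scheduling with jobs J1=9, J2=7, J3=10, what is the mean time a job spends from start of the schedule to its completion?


Completion times:
  J1: completes at 9
  J2: completes at 16
  J3: completes at 26
Sum = 51
Average = 51/3
= 17.00


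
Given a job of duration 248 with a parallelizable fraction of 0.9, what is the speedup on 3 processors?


Amdahl's law: T_p = T × ((1-p) + p/N)
= 248 × ((1-0.9) + 0.9/3)
= 248 × (0.10 + 0.3000)
= 248 × 0.4000
= 99.20
Speedup = 248/99.20
= 2.50×


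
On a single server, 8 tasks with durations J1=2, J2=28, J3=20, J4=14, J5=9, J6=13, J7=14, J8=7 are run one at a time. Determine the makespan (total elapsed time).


Sequential makespan: sum all processing times
= 2 + 28 + 20 + 14 + 9 + 13 + 14 + 7
= 107 time units


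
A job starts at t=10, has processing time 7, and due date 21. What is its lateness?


Completion = 10 + 7 = 17
Lateness = C - d = 17 - 21
= -4


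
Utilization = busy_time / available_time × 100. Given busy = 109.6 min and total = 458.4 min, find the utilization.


Utilization = busy / total × 100
= 109.6 / 458.4 × 100
= 23.9%


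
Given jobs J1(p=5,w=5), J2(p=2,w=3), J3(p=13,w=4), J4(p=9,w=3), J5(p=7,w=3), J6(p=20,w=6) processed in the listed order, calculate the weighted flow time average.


Completion times:
  J1: C=5, w×C=5×5=25
  J2: C=7, w×C=3×7=21
  J3: C=20, w×C=4×20=80
  J4: C=29, w×C=3×29=87
  J5: C=36, w×C=3×36=108
  J6: C=56, w×C=6×56=336
Sum w×C = 657
Sum w = 24
Weighted avg = 657/24
= 27.38


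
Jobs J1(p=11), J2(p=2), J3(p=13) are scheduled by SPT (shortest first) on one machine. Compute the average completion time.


SPT order: J2 → J1 → J3
Completion times:
  J2: C=2
  J1: C=13
  J3: C=26
Sum = 41, n = 3
Mean flow = 41/3
= 13.67


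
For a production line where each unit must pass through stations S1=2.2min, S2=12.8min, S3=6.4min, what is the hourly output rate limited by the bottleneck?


Bottleneck = longest station time
Station times: [2.2, 12.8, 6.4]
Max = 12.8 min
Rate = 60 / 12.8
= 4.69 units/hour (bottleneck: 12.8min)


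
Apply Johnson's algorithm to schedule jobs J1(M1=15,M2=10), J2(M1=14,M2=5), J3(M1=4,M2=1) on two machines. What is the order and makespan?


Johnson's rule:
Group 1 (M1≤M2, sort by M1): []
Group 2 (M1>M2, sort desc M2): ['J1', 'J2', 'J3']
Sequence: J1 → J2 → J3
Makespan calculation:
  J1: M1 done=15, M2 done=25
  J2: M1 done=29, M2 done=34
  J3: M1 done=33, M2 done=35
= Sequence: J1 → J2 → J3, Makespan: 35


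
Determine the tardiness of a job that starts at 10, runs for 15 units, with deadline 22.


Completion = start + processing = 10 + 15 = 25
Tardiness = max(0, C - d) = max(0, 25 - 22)
= max(0, 3)
= 3


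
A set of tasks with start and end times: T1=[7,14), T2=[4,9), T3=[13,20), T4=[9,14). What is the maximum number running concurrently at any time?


Check each time point for overlaps:
  t=13: 3 tasks active (T1, T3, T4)
Max concurrent = 3


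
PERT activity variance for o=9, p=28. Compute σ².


σ² = ((p - o) / 6)² = (p - o)² / 36
= (28 - 9)² / 36
= 19² / 36
= 361 / 36
= 10.0278


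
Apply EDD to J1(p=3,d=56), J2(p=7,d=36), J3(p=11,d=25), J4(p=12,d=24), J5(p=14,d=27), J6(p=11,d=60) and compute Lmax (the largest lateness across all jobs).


EDD order: J4 → J3 → J5 → J2 → J1 → J6
Completion and lateness:
  J4: C=12, d=24, L=12-24=-12
  J3: C=23, d=25, L=23-25=-2
  J5: C=37, d=27, L=37-27=10
  J2: C=44, d=36, L=44-36=8
  J1: C=47, d=56, L=47-56=-9
  J6: C=58, d=60, L=58-60=-2
Lmax = max(-12, -2, 10, 8, -9, -2)
= 10


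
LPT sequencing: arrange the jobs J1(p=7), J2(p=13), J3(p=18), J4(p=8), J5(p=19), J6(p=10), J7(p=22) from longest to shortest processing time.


LPT: sort by longest processing time first
  J7: p=22
  J5: p=19
  J3: p=18
  J2: p=13
  J6: p=10
  J4: p=8
  J1: p=7
Order: J7 → J5 → J3 → J2 → J6 → J4 → J1
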